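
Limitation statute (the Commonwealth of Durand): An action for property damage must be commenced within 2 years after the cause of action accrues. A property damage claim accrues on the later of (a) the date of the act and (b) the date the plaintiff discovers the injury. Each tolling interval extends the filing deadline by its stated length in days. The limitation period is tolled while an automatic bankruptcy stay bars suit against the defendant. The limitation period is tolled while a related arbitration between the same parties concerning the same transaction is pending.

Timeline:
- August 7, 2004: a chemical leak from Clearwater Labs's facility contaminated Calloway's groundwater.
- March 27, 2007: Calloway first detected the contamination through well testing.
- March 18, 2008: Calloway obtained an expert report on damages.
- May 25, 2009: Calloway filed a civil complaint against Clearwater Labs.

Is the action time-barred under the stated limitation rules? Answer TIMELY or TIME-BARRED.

TIME-BARRED

Taking the later of the act (August 7, 2004) and discovery (March 27, 2007), the claim accrued on March 27, 2007.
Adding the 2 years base period to March 27, 2007 gives a deadline of March 27, 2009, before any tolling.
Nothing else in the chronology tolls or restarts the period.
Filing on May 25, 2009 missed the March 27, 2009 deadline — the action is time-barred.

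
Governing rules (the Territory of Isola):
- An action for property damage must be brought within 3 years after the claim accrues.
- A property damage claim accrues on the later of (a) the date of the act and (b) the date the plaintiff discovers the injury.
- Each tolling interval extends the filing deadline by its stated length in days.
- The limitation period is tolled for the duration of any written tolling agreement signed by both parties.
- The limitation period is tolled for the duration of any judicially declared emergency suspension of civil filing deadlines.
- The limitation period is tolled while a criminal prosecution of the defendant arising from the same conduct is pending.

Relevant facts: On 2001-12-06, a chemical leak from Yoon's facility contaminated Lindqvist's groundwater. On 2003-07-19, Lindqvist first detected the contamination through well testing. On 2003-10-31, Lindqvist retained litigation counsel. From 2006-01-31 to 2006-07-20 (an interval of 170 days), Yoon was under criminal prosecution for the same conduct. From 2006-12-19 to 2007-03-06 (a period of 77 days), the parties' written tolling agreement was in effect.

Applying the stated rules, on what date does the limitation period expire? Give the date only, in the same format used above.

2007-03-23

Because discovery on 2003-07-19 post-dates the 2001-12-06 act, accrual under the later-of rule falls on 2003-07-19.
The untolled deadline — 3 years after 2003-07-19 — is 2006-07-19.
The pending criminal prosecution from 2006-01-31 to 2006-07-20 tolled the period for 170 days, extending the deadline to 2007-01-05.
The written tolling agreement from 2006-12-19 to 2007-03-06 tolled the period for 77 days, extending the deadline to 2007-03-23.
The other events in the timeline have no effect on the limitation period under the stated rules.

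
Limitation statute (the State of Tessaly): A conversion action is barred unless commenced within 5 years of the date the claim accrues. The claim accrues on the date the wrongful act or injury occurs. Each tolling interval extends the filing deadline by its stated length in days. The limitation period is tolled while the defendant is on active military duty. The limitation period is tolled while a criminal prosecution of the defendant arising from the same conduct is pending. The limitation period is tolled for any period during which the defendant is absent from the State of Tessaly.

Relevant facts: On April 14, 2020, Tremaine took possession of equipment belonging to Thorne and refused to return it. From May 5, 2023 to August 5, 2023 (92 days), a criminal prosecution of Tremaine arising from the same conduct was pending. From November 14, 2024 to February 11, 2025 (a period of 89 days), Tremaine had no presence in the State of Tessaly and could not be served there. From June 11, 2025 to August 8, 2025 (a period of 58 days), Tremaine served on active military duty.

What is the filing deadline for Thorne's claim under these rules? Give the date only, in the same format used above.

December 9, 2025

The claim accrued on April 14, 2020, the date of the act.
5 years from April 14, 2020 is April 14, 2025.
The period was tolled for 92 days by the pending criminal prosecution (May 5, 2023 to August 5, 2023), pushing the deadline to July 15, 2025.
The defendant's absence from the jurisdiction from November 14, 2024 to February 11, 2025 tolled the period for 89 days, extending the deadline to October 12, 2025.
Because the defendant's active military service ran from June 11, 2025 to August 8, 2025, the deadline is extended by 58 days to December 9, 2025.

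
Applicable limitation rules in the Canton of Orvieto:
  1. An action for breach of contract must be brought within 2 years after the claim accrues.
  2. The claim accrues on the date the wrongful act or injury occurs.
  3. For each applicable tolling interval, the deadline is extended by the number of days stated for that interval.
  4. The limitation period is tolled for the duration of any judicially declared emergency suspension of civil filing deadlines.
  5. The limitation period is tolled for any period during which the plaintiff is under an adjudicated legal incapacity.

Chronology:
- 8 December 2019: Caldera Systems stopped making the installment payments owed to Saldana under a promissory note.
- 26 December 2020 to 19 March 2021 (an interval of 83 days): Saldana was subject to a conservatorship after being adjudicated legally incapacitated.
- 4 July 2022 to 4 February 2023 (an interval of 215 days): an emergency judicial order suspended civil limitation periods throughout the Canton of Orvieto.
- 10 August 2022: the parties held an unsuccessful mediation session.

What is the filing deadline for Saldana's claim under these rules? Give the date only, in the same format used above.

The claim accrued on 8 December 2019, when the wrongful act occurred.
2 years from 8 December 2019 is 8 December 2021.
The plaintiff's legal incapacity from 26 December 2020 to 19 March 2021 tolled the period for 83 days, extending the deadline to 1 March 2022.
By the time the emergency suspension of filing deadlines began on 4 July 2022, the limitation period had already expired on 1 March 2022; that interval cannot revive it.
Nothing else in the chronology tolls or restarts the period.

1 March 2022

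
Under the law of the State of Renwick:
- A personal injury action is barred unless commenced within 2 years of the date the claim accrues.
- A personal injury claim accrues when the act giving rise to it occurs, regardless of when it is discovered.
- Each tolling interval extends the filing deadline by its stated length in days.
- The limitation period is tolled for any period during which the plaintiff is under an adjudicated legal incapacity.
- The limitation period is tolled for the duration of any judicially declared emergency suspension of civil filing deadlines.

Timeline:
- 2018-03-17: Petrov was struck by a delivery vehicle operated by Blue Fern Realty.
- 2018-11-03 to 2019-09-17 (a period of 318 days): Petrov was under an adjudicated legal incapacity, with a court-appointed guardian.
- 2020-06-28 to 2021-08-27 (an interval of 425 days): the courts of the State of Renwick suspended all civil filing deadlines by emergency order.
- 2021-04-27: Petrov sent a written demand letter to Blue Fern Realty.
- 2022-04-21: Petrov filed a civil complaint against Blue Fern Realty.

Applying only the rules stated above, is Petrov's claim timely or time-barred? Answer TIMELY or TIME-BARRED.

The claim accrued on 2018-03-17, when the wrongful act occurred.
2 years from 2018-03-17 is 2020-03-17.
The period was tolled for 318 days by the plaintiff's legal incapacity (2018-11-03 to 2019-09-17), pushing the deadline to 2021-01-29.
The period was tolled for 425 days by the emergency suspension of filing deadlines (2020-06-28 to 2021-08-27), pushing the deadline to 2022-03-30.
Nothing else in the chronology tolls or restarts the period.
The 2022-04-21 filing falls after the 2022-03-30 deadline; the claim is time-barred.

TIME-BARRED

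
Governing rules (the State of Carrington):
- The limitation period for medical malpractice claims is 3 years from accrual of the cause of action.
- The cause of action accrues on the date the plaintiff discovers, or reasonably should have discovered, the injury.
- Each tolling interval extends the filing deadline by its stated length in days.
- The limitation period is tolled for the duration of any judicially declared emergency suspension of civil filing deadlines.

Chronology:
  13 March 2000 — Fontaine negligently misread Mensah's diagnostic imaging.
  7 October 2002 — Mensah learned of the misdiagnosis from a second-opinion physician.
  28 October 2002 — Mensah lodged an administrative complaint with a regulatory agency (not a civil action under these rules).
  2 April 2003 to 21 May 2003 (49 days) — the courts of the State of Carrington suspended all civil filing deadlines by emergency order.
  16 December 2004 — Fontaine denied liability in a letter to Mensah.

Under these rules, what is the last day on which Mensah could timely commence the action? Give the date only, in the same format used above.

25 November 2005

Accrual is tied to discovery, so the period began on 7 October 2002 rather than on 13 March 2000 when the act occurred.
Adding the 3 years base period to 7 October 2002 gives a deadline of 7 October 2005, before any tolling.
The emergency suspension of filing deadlines from 2 April 2003 to 21 May 2003 tolled the period for 49 days, extending the deadline to 25 November 2005.
The other events in the timeline have no effect on the limitation period under the stated rules.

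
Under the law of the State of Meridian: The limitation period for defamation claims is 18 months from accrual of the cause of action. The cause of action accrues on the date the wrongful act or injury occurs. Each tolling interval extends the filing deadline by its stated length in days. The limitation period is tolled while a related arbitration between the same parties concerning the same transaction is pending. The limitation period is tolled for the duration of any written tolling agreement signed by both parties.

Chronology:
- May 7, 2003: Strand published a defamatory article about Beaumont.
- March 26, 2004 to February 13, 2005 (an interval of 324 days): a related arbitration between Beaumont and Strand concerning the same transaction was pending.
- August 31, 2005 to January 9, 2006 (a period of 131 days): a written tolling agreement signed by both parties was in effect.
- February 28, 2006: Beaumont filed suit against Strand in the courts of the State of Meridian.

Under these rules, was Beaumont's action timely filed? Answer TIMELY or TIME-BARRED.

The cause of action accrued on May 7, 2003, the date of the act.
The untolled deadline — 18 months after May 7, 2003 — is November 7, 2004.
The period was tolled for 324 days by the pending related arbitration (March 26, 2004 to February 13, 2005), pushing the deadline to September 27, 2005.
The period was tolled for 131 days by the written tolling agreement (August 31, 2005 to January 9, 2006), pushing the deadline to February 5, 2006.
The February 28, 2006 filing falls after the February 5, 2006 deadline; the claim is time-barred.

TIME-BARRED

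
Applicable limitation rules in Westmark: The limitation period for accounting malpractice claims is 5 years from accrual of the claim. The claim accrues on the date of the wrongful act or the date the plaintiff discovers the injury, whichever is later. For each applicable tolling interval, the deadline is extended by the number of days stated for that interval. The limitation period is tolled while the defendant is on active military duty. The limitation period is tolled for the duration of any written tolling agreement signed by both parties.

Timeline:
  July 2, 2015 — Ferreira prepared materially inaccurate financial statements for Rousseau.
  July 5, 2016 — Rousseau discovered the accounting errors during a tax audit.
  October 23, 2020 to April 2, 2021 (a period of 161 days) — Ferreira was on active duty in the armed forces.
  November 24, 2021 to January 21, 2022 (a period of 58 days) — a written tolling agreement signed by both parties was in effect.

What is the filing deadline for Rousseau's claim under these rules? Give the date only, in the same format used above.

The claim accrued on July 5, 2016 — the later of the July 2, 2015 act and the July 5, 2016 discovery.
5 years from July 5, 2016 is July 5, 2021.
The defendant's active military service from October 23, 2020 to April 2, 2021 tolled the period for 161 days, extending the deadline to December 13, 2021.
The written tolling agreement from November 24, 2021 to January 21, 2022 tolled the period for 58 days, extending the deadline to February 9, 2022.

February 9, 2022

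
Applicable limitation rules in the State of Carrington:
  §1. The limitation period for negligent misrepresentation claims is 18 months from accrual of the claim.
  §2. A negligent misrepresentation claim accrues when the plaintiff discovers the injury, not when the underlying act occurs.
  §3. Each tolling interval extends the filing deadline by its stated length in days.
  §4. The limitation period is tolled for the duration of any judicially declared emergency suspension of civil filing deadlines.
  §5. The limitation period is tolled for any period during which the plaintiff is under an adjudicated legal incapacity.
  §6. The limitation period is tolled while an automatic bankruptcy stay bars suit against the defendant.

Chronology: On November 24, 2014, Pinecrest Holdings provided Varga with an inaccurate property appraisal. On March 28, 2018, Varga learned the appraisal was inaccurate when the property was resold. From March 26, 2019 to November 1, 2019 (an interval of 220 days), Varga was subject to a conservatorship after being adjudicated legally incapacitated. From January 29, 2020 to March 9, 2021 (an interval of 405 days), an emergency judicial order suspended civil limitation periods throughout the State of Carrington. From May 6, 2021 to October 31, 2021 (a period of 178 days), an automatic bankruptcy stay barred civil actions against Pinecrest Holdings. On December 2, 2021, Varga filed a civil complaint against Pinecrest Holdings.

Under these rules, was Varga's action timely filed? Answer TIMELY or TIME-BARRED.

TIMELY

Under the discovery rule, the claim accrued on March 28, 2018, when Varga discovered the injury — not on the November 24, 2014 date of the underlying act.
18 months from March 28, 2018 is September 28, 2019.
The plaintiff's legal incapacity from March 26, 2019 to November 1, 2019 tolled the period for 220 days, extending the deadline to May 5, 2020.
The emergency suspension of filing deadlines from January 29, 2020 to March 9, 2021 tolled the period for 405 days, extending the deadline to June 14, 2021.
The period was tolled for 178 days by the automatic bankruptcy stay (May 6, 2021 to October 31, 2021), pushing the deadline to December 9, 2021.
Filing on December 2, 2021 beat the December 9, 2021 deadline — the action is timely.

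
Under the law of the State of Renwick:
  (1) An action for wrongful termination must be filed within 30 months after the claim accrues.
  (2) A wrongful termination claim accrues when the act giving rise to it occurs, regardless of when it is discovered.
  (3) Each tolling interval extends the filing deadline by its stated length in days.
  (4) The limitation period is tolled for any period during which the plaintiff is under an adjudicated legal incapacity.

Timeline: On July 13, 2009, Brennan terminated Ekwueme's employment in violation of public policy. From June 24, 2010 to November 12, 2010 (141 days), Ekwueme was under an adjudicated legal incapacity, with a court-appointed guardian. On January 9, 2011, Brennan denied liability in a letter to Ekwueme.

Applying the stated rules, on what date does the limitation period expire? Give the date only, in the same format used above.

The claim accrued on July 13, 2009, the date of the act.
30 months from July 13, 2009 is January 13, 2012.
The plaintiff's legal incapacity from June 24, 2010 to November 12, 2010 tolled the period for 141 days, extending the deadline to June 2, 2012.
None of the other events listed affects the running of the period under the stated rules.

June 2, 2012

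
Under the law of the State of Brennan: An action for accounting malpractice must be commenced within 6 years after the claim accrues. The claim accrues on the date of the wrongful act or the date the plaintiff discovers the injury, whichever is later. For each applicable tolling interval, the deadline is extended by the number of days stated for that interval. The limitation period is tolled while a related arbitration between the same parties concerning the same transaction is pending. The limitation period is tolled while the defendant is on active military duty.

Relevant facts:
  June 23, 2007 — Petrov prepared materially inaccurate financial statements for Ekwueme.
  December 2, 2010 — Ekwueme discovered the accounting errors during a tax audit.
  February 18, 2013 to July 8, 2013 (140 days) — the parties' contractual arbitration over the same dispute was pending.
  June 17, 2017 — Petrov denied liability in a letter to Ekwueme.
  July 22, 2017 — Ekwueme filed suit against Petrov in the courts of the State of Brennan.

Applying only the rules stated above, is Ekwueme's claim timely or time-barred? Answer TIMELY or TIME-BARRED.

Taking the later of the act (June 23, 2007) and discovery (December 2, 2010), the claim accrued on December 2, 2010.
6 years from December 2, 2010 is December 2, 2016.
Because the pending related arbitration ran from February 18, 2013 to July 8, 2013, the deadline is extended by 140 days to April 21, 2017.
None of the other events listed affects the running of the period under the stated rules.
Ekwueme filed on July 22, 2017, after the April 21, 2017 deadline, so the action is time-barred.

TIME-BARRED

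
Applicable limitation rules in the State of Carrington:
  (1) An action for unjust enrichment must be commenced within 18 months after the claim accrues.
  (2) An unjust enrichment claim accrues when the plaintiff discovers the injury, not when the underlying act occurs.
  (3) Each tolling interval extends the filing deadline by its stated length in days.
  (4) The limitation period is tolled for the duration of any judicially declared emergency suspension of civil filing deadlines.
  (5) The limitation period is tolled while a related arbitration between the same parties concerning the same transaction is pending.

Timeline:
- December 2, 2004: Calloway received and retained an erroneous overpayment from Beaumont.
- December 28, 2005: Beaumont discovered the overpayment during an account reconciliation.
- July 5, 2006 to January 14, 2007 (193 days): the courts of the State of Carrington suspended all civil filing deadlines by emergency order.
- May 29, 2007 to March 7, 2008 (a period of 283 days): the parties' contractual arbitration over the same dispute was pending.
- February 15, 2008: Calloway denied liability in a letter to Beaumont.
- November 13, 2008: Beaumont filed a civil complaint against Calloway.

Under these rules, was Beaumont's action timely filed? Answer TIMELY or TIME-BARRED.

TIME-BARRED

The claim did not accrue until Beaumont discovered the injury on December 28, 2005; the December 2, 2004 act date does not start the clock under the stated rule.
18 months from December 28, 2005 is June 28, 2007.
The period was tolled for 193 days by the emergency suspension of filing deadlines (July 5, 2006 to January 14, 2007), pushing the deadline to January 7, 2008.
The period was tolled for 283 days by the pending related arbitration (May 29, 2007 to March 7, 2008), pushing the deadline to October 16, 2008.
The other events in the timeline have no effect on the limitation period under the stated rules.
The November 13, 2008 filing falls after the October 16, 2008 deadline; the claim is time-barred.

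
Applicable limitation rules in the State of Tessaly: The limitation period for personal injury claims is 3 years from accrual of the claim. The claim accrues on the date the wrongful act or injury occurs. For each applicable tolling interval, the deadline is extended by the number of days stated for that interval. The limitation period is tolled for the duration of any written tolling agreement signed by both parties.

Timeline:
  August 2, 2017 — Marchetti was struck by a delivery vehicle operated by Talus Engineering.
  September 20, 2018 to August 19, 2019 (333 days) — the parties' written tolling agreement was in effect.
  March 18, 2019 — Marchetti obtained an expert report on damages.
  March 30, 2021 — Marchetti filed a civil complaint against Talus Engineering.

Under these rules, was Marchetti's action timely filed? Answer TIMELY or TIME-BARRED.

TIMELY

The limitation period began to run on August 2, 2017.
The untolled deadline — 3 years after August 2, 2017 — is August 2, 2020.
The written tolling agreement from September 20, 2018 to August 19, 2019 tolled the period for 333 days, extending the deadline to July 1, 2021.
None of the other events listed affects the running of the period under the stated rules.
Filing on March 30, 2021 beat the July 1, 2021 deadline — the action is timely.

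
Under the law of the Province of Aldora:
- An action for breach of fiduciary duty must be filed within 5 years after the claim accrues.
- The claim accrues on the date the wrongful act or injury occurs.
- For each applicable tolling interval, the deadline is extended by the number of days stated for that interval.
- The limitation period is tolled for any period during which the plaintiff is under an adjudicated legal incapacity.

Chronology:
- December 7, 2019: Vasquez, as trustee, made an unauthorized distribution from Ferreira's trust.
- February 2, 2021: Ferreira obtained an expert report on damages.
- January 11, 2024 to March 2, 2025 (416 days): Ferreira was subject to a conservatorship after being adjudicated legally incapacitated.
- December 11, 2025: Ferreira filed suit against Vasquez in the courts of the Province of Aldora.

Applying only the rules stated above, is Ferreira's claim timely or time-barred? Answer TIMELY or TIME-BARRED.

The claim accrued on December 7, 2019, the date of the act.
5 years from December 7, 2019 is December 7, 2024.
Because the plaintiff's legal incapacity ran from January 11, 2024 to March 2, 2025, the deadline is extended by 416 days to January 27, 2026.
None of the other events listed affects the running of the period under the stated rules.
The December 11, 2025 filing precedes the January 27, 2026 deadline; the claim is timely.

TIMELY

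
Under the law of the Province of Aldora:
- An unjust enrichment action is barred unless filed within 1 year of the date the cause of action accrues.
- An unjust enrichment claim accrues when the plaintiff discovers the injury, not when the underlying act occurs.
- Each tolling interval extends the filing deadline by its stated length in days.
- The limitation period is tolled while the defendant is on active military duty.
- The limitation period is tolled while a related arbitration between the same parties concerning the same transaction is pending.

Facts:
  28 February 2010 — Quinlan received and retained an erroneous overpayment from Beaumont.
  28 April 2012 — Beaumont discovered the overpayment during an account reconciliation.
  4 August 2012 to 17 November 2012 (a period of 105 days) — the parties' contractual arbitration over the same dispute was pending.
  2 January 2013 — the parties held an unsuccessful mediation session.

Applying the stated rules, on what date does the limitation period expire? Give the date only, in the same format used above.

Under the discovery rule, the claim accrued on 28 April 2012, when Beaumont discovered the injury — not on the 28 February 2010 date of the underlying act.
The untolled deadline — 1 year after 28 April 2012 — is 28 April 2013.
The pending related arbitration from 4 August 2012 to 17 November 2012 tolled the period for 105 days, extending the deadline to 11 August 2013.
Nothing else in the chronology tolls or restarts the period.

11 August 2013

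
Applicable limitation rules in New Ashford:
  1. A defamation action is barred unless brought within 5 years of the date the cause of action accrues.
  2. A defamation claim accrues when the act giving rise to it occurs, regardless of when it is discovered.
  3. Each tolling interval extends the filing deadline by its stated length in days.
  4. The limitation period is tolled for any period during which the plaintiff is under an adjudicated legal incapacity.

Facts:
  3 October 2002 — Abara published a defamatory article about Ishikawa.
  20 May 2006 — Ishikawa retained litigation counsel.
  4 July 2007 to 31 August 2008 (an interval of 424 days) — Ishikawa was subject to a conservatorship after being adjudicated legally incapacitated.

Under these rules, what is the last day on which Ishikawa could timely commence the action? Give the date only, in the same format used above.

30 November 2008

The cause of action accrued on 3 October 2002, the date of the act.
5 years from 3 October 2002 is 3 October 2007.
The plaintiff's legal incapacity from 4 July 2007 to 31 August 2008 tolled the period for 424 days, extending the deadline to 30 November 2008.
Nothing else in the chronology tolls or restarts the period.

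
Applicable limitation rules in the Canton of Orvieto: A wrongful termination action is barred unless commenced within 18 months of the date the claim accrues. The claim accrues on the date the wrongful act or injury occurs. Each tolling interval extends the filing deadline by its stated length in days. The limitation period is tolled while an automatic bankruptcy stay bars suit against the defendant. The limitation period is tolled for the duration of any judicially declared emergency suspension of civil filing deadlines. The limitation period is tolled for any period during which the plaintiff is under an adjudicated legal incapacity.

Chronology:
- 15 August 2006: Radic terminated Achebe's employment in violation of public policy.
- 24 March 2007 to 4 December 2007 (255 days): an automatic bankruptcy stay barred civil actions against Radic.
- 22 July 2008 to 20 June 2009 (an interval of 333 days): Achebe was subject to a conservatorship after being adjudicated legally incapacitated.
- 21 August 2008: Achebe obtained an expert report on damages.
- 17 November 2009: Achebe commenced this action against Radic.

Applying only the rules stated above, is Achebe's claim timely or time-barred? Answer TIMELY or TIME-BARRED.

The claim accrued on 15 August 2006, when the wrongful act occurred.
18 months from 15 August 2006 is 15 February 2008.
Because the automatic bankruptcy stay ran from 24 March 2007 to 4 December 2007, the deadline is extended by 255 days to 27 October 2008.
The period was tolled for 333 days by the plaintiff's legal incapacity (22 July 2008 to 20 June 2009), pushing the deadline to 25 September 2009.
The other events in the timeline have no effect on the limitation period under the stated rules.
The 17 November 2009 filing falls after the 25 September 2009 deadline; the claim is time-barred.

TIME-BARRED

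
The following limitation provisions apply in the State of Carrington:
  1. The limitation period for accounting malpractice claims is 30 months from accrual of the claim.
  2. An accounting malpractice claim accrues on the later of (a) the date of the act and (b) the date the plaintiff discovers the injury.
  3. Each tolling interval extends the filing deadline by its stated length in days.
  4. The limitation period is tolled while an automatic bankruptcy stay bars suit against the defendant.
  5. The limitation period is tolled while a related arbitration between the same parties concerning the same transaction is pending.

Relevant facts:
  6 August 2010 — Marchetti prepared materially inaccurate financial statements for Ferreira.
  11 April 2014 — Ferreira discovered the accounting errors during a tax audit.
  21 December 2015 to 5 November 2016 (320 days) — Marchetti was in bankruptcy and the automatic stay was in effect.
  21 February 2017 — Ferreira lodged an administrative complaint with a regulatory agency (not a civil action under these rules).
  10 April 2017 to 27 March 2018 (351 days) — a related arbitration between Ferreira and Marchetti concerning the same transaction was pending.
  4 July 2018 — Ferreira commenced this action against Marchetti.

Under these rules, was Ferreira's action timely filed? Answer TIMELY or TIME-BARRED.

TIMELY

The claim accrued on 11 April 2014 — the later of the 6 August 2010 act and the 11 April 2014 discovery.
The untolled deadline — 30 months after 11 April 2014 — is 11 October 2016.
The period was tolled for 320 days by the automatic bankruptcy stay (21 December 2015 to 5 November 2016), pushing the deadline to 27 August 2017.
The period was tolled for 351 days by the pending related arbitration (10 April 2017 to 27 March 2018), pushing the deadline to 13 August 2018.
Nothing else in the chronology tolls or restarts the period.
The 4 July 2018 filing precedes the 13 August 2018 deadline; the claim is timely.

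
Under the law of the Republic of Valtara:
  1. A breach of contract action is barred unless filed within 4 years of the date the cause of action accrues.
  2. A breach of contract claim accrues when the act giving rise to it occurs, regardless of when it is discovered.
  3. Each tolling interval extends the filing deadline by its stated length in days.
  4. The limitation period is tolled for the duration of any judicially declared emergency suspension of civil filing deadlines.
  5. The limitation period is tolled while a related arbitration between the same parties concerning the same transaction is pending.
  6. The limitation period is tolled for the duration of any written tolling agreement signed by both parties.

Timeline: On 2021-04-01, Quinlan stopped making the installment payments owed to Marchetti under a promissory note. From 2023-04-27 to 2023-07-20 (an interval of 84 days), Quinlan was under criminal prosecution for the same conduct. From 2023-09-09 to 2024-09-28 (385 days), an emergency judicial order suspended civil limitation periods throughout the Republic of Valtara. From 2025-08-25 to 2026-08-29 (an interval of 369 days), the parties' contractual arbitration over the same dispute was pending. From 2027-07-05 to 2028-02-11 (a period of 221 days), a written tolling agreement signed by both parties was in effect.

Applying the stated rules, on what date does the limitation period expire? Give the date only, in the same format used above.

2027-04-25

The limitation period began to run on 2021-04-01.
Adding the 4 years base period to 2021-04-01 gives a deadline of 2025-04-01, before any tolling.
Because the emergency suspension of filing deadlines ran from 2023-09-09 to 2024-09-28, the deadline is extended by 385 days to 2026-04-21.
The period was tolled for 369 days by the pending related arbitration (2025-08-25 to 2026-08-29), pushing the deadline to 2027-04-25.
The written tolling agreement from 2027-07-05 to 2028-02-11 began after the period had already run on 2027-04-25, so it has no tolling effect.
Although a criminal prosecution ran from 2023-04-27 to 2023-07-20, the stated rules do not make that a tolling event, so it is disregarded.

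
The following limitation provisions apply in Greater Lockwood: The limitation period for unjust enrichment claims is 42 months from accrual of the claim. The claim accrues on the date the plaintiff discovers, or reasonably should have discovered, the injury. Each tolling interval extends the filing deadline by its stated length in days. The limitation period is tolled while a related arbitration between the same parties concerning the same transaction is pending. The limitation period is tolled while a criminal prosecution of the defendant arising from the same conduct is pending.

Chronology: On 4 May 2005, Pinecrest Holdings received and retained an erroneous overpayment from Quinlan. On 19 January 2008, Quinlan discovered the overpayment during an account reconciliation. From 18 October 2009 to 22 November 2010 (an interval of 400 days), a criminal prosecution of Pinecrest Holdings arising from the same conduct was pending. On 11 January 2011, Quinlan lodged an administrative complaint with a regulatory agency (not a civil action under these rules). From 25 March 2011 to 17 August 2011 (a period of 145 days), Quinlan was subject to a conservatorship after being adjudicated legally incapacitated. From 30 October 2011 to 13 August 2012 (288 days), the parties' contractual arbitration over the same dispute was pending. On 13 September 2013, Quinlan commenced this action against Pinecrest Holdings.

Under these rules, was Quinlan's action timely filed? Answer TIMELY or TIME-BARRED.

TIME-BARRED

The claim did not accrue until Quinlan discovered the injury on 19 January 2008; the 4 May 2005 act date does not start the clock under the stated rule.
Adding the 42 months base period to 19 January 2008 gives a deadline of 19 July 2011, before any tolling.
Because the pending criminal prosecution ran from 18 October 2009 to 22 November 2010, the deadline is extended by 400 days to 22 August 2012.
The period was tolled for 288 days by the pending related arbitration (30 October 2011 to 13 August 2012), pushing the deadline to 6 June 2013.
Although the plaintiff's incapacity ran from 25 March 2011 to 17 August 2011, the stated rules do not make that a tolling event, so it is disregarded.
None of the other events listed affects the running of the period under the stated rules.
Quinlan filed on 13 September 2013, after the 6 June 2013 deadline, so the action is time-barred.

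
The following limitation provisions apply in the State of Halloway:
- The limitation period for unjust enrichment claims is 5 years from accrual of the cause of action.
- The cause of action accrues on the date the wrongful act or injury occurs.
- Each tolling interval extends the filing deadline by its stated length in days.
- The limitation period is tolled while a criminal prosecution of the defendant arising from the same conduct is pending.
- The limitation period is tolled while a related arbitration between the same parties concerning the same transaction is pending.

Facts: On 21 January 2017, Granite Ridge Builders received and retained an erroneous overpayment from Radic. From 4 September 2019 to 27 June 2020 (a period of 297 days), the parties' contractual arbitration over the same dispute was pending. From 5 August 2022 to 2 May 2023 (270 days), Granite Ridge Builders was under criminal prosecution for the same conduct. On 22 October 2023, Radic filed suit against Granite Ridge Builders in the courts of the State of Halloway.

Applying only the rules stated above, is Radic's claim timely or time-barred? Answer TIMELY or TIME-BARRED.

The limitation period began to run on 21 January 2017.
5 years from 21 January 2017 is 21 January 2022.
The period was tolled for 297 days by the pending related arbitration (4 September 2019 to 27 June 2020), pushing the deadline to 14 November 2022.
The period was tolled for 270 days by the pending criminal prosecution (5 August 2022 to 2 May 2023), pushing the deadline to 11 August 2023.
The 22 October 2023 filing falls after the 11 August 2023 deadline; the claim is time-barred.

TIME-BARRED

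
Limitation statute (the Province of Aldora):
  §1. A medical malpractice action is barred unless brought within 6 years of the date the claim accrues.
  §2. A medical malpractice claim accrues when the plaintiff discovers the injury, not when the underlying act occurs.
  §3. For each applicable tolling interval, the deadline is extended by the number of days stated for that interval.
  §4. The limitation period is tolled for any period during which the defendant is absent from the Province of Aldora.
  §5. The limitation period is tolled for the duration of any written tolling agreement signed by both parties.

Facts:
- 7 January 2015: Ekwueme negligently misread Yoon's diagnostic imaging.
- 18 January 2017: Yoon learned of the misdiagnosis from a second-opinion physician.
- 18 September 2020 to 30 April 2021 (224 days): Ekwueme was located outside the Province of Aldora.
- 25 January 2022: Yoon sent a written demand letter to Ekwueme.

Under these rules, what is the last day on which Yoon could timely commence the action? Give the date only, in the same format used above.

30 August 2023

The claim did not accrue until Yoon discovered the injury on 18 January 2017; the 7 January 2015 act date does not start the clock under the stated rule.
Adding the 6 years base period to 18 January 2017 gives a deadline of 18 January 2023, before any tolling.
The period was tolled for 224 days by the defendant's absence from the jurisdiction (18 September 2020 to 30 April 2021), pushing the deadline to 30 August 2023.
None of the other events listed affects the running of the period under the stated rules.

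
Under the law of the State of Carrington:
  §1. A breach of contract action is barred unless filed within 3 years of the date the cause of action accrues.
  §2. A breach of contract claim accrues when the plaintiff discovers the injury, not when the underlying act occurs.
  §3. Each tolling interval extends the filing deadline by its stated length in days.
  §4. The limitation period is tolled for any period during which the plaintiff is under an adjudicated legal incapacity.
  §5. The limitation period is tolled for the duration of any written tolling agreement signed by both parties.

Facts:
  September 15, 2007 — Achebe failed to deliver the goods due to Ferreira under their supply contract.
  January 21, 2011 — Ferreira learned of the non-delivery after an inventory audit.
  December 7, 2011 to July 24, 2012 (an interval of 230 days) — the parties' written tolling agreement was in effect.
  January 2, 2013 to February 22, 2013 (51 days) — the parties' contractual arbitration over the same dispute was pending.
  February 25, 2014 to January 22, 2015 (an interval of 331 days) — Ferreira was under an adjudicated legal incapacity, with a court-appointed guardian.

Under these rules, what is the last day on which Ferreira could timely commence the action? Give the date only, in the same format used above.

The claim did not accrue until Ferreira discovered the injury on January 21, 2011; the September 15, 2007 act date does not start the clock under the stated rule.
Adding the 3 years base period to January 21, 2011 gives a deadline of January 21, 2014, before any tolling.
Because the written tolling agreement ran from December 7, 2011 to July 24, 2012, the deadline is extended by 230 days to September 8, 2014.
The plaintiff's legal incapacity from February 25, 2014 to January 22, 2015 tolled the period for 331 days, extending the deadline to August 5, 2015.
The pending related arbitration from January 2, 2013 to February 22, 2013 does not toll the period, because no stated rule makes a pending arbitration a tolling event.

August 5, 2015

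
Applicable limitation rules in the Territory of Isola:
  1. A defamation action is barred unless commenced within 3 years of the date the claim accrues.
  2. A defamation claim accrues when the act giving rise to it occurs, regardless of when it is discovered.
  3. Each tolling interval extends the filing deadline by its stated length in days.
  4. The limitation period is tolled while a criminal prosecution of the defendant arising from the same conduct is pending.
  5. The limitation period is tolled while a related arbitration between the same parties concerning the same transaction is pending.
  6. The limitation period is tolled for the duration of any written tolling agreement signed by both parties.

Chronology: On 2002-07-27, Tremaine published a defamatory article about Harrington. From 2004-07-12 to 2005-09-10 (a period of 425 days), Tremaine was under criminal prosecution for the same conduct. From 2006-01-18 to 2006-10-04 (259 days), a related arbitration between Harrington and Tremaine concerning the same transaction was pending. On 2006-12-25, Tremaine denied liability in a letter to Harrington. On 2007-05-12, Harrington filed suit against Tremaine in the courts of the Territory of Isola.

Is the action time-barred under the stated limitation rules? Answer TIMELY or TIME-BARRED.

The claim accrued on 2002-07-27, when the wrongful act occurred.
Adding the 3 years base period to 2002-07-27 gives a deadline of 2005-07-27, before any tolling.
Because the pending criminal prosecution ran from 2004-07-12 to 2005-09-10, the deadline is extended by 425 days to 2006-09-25.
The pending related arbitration from 2006-01-18 to 2006-10-04 tolled the period for 259 days, extending the deadline to 2007-06-11.
Nothing else in the chronology tolls or restarts the period.
Filing on 2007-05-12 beat the 2007-06-11 deadline — the action is timely.

TIMELY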